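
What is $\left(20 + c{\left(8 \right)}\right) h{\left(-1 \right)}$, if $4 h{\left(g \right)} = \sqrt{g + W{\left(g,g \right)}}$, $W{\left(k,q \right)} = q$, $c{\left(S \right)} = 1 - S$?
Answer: $\frac{13 i \sqrt{2}}{4} \approx 4.5962 i$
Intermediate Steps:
$h{\left(g \right)} = \frac{\sqrt{2} \sqrt{g}}{4}$ ($h{\left(g \right)} = \frac{\sqrt{g + g}}{4} = \frac{\sqrt{2 g}}{4} = \frac{\sqrt{2} \sqrt{g}}{4}$)
$\left(20 + c{\left(8 \right)}\right) h{\left(-1 \right)} = \left(20 + \left(1 - 8\right)\right) \frac{\sqrt{2} \sqrt{-1}}{4} = \left(20 + \left(1 - 8\right)\right) \frac{\sqrt{2} i}{4} = \left(20 - 7\right) \frac{i \sqrt{2}}{4} = 13 \frac{i \sqrt{2}}{4} = \frac{13 i \sqrt{2}}{4}$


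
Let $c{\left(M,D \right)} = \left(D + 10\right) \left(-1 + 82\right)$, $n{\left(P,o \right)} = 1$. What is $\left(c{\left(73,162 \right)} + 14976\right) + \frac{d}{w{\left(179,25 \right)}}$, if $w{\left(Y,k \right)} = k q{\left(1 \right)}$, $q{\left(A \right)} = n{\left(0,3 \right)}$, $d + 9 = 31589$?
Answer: $\frac{150856}{5} \approx 30171.0$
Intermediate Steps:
$d = 31580$ ($d = -9 + 31589 = 31580$)
$q{\left(A \right)} = 1$
$w{\left(Y,k \right)} = k$ ($w{\left(Y,k \right)} = k 1 = k$)
$c{\left(M,D \right)} = 810 + 81 D$ ($c{\left(M,D \right)} = \left(10 + D\right) 81 = 810 + 81 D$)
$\left(c{\left(73,162 \right)} + 14976\right) + \frac{d}{w{\left(179,25 \right)}} = \left(\left(810 + 81 \cdot 162\right) + 14976\right) + \frac{31580}{25} = \left(\left(810 + 13122\right) + 14976\right) + 31580 \cdot \frac{1}{25} = \left(13932 + 14976\right) + \frac{6316}{5} = 28908 + \frac{6316}{5} = \frac{150856}{5}$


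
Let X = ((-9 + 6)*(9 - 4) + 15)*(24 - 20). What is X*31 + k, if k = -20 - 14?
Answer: -34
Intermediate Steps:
k = -34
X = 0 (X = (-3*5 + 15)*4 = (-15 + 15)*4 = 0*4 = 0)
X*31 + k = 0*31 - 34 = 0 - 34 = -34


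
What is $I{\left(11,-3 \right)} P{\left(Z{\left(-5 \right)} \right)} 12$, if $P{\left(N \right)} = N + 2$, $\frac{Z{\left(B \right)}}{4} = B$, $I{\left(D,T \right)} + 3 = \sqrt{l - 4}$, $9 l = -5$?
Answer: $648 - 72 i \sqrt{41} \approx 648.0 - 461.02 i$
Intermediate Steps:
$l = - \frac{5}{9}$ ($l = \frac{1}{9} \left(-5\right) = - \frac{5}{9} \approx -0.55556$)
$I{\left(D,T \right)} = -3 + \frac{i \sqrt{41}}{3}$ ($I{\left(D,T \right)} = -3 + \sqrt{- \frac{5}{9} - 4} = -3 + \sqrt{- \frac{41}{9}} = -3 + \frac{i \sqrt{41}}{3}$)
$Z{\left(B \right)} = 4 B$
$P{\left(N \right)} = 2 + N$
$I{\left(11,-3 \right)} P{\left(Z{\left(-5 \right)} \right)} 12 = \left(-3 + \frac{i \sqrt{41}}{3}\right) \left(2 + 4 \left(-5\right)\right) 12 = \left(-3 + \frac{i \sqrt{41}}{3}\right) \left(2 - 20\right) 12 = \left(-3 + \frac{i \sqrt{41}}{3}\right) \left(-18\right) 12 = \left(54 - 6 i \sqrt{41}\right) 12 = 648 - 72 i \sqrt{41}$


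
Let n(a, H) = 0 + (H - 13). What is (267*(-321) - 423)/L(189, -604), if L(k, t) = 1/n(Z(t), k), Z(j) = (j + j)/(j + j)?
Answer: -15158880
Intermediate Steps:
Z(j) = 1 (Z(j) = (2*j)/((2*j)) = (2*j)*(1/(2*j)) = 1)
n(a, H) = -13 + H (n(a, H) = 0 + (-13 + H) = -13 + H)
L(k, t) = 1/(-13 + k)
(267*(-321) - 423)/L(189, -604) = (267*(-321) - 423)/(1/(-13 + 189)) = (-85707 - 423)/(1/176) = -86130/1/176 = -86130*176 = -15158880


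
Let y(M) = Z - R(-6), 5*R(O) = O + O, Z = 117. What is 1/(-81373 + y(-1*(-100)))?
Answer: -5/406268 ≈ -1.2307e-5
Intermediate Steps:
R(O) = 2*O/5 (R(O) = (O + O)/5 = (2*O)/5 = 2*O/5)
y(M) = 597/5 (y(M) = 117 - 2*(-6)/5 = 117 - 1*(-12/5) = 117 + 12/5 = 597/5)
1/(-81373 + y(-1*(-100))) = 1/(-81373 + 597/5) = 1/(-406268/5) = -5/406268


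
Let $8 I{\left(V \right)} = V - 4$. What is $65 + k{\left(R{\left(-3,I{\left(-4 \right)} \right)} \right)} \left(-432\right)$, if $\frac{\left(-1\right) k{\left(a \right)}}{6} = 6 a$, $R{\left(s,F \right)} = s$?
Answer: $-46591$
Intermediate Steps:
$I{\left(V \right)} = - \frac{1}{2} + \frac{V}{8}$ ($I{\left(V \right)} = \frac{V - 4}{8} = \frac{-4 + V}{8} = - \frac{1}{2} + \frac{V}{8}$)
$k{\left(a \right)} = - 36 a$ ($k{\left(a \right)} = - 6 \cdot 6 a = - 36 a$)
$65 + k{\left(R{\left(-3,I{\left(-4 \right)} \right)} \right)} \left(-432\right) = 65 + \left(-36\right) \left(-3\right) \left(-432\right) = 65 + 108 \left(-432\right) = 65 - 46656 = -46591$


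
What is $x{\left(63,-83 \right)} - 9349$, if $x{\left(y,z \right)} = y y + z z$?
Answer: $1509$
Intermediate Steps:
$x{\left(y,z \right)} = y^{2} + z^{2}$
$x{\left(63,-83 \right)} - 9349 = \left(63^{2} + \left(-83\right)^{2}\right) - 9349 = \left(3969 + 6889\right) - 9349 = 10858 - 9349 = 1509$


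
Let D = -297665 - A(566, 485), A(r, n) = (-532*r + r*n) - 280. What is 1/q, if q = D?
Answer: -1/270783 ≈ -3.6930e-6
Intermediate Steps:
A(r, n) = -280 - 532*r + n*r (A(r, n) = (-532*r + n*r) - 280 = -280 - 532*r + n*r)
D = -270783 (D = -297665 - (-280 - 532*566 + 485*566) = -297665 - (-280 - 301112 + 274510) = -297665 - 1*(-26882) = -297665 + 26882 = -270783)
q = -270783
1/q = 1/(-270783) = -1/270783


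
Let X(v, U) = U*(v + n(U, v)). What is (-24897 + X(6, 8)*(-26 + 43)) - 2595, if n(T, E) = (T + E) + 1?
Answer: -24636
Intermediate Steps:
n(T, E) = 1 + E + T (n(T, E) = (E + T) + 1 = 1 + E + T)
X(v, U) = U*(1 + U + 2*v) (X(v, U) = U*(v + (1 + v + U)) = U*(v + (1 + U + v)) = U*(1 + U + 2*v))
(-24897 + X(6, 8)*(-26 + 43)) - 2595 = (-24897 + (8*(1 + 8 + 2*6))*(-26 + 43)) - 2595 = (-24897 + (8*(1 + 8 + 12))*17) - 2595 = (-24897 + (8*21)*17) - 2595 = (-24897 + 168*17) - 2595 = (-24897 + 2856) - 2595 = -22041 - 2595 = -24636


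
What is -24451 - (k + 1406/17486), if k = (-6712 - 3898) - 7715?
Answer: -53560321/8743 ≈ -6126.1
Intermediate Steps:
k = -18325 (k = -10610 - 7715 = -18325)
-24451 - (k + 1406/17486) = -24451 - (-18325 + 1406/17486) = -24451 - (-18325 + 1406*(1/17486)) = -24451 - (-18325 + 703/8743) = -24451 - 1*(-160214772/8743) = -24451 + 160214772/8743 = -53560321/8743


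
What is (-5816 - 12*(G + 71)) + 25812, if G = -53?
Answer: 19780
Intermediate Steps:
(-5816 - 12*(G + 71)) + 25812 = (-5816 - 12*(-53 + 71)) + 25812 = (-5816 - 12*18) + 25812 = (-5816 - 216) + 25812 = -6032 + 25812 = 19780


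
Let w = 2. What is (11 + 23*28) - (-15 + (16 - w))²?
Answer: 654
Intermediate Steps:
(11 + 23*28) - (-15 + (16 - w))² = (11 + 23*28) - (-15 + (16 - 1*2))² = (11 + 644) - (-15 + (16 - 2))² = 655 - (-15 + 14)² = 655 - 1*(-1)² = 655 - 1*1 = 655 - 1 = 654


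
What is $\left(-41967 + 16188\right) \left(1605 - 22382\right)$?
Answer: $535610283$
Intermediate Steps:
$\left(-41967 + 16188\right) \left(1605 - 22382\right) = - 25779 \left(1605 - 22382\right) = \left(-25779\right) \left(-20777\right) = 535610283$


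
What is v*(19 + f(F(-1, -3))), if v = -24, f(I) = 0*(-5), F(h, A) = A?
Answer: -456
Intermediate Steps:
f(I) = 0
v*(19 + f(F(-1, -3))) = -24*(19 + 0) = -24*19 = -456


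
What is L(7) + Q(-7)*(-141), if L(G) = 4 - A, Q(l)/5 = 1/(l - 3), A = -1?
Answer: 151/2 ≈ 75.500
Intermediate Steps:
Q(l) = 5/(-3 + l) (Q(l) = 5/(l - 3) = 5/(-3 + l))
L(G) = 5 (L(G) = 4 - 1*(-1) = 4 + 1 = 5)
L(7) + Q(-7)*(-141) = 5 + (5/(-3 - 7))*(-141) = 5 + (5/(-10))*(-141) = 5 + (5*(-⅒))*(-141) = 5 - ½*(-141) = 5 + 141/2 = 151/2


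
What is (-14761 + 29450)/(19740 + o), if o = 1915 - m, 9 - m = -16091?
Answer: 14689/5555 ≈ 2.6443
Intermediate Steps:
m = 16100 (m = 9 - 1*(-16091) = 9 + 16091 = 16100)
o = -14185 (o = 1915 - 1*16100 = 1915 - 16100 = -14185)
(-14761 + 29450)/(19740 + o) = (-14761 + 29450)/(19740 - 14185) = 14689/5555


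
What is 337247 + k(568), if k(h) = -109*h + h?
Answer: 275903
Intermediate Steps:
k(h) = -108*h
337247 + k(568) = 337247 - 108*568 = 337247 - 61344 = 275903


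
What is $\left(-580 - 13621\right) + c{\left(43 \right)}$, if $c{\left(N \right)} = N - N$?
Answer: $-14201$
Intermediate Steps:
$c{\left(N \right)} = 0$
$\left(-580 - 13621\right) + c{\left(43 \right)} = \left(-580 - 13621\right) + 0 = -14201 + 0 = -14201$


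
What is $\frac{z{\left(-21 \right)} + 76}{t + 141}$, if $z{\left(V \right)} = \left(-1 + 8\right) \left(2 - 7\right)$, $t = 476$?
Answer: $\frac{41}{617} \approx 0.066451$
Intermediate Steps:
$z{\left(V \right)} = -35$ ($z{\left(V \right)} = 7 \left(-5\right) = -35$)
$\frac{z{\left(-21 \right)} + 76}{t + 141} = \frac{-35 + 76}{476 + 141} = \frac{41}{617}$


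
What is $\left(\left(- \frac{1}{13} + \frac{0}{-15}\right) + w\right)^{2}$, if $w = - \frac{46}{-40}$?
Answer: $\frac{77841}{67600} \approx 1.1515$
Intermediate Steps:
$w = \frac{23}{20}$ ($w = \left(-46\right) \left(- \frac{1}{40}\right) = \frac{23}{20} \approx 1.15$)
$\left(\left(- \frac{1}{13} + \frac{0}{-15}\right) + w\right)^{2} = \left(\left(- \frac{1}{13} + \frac{0}{-15}\right) + \frac{23}{20}\right)^{2} = \left(\left(\left(-1\right) \frac{1}{13} + 0 \left(- \frac{1}{15}\right)\right) + \frac{23}{20}\right)^{2} = \left(\left(- \frac{1}{13} + 0\right) + \frac{23}{20}\right)^{2} = \left(- \frac{1}{13} + \frac{23}{20}\right)^{2} = \left(\frac{279}{260}\right)^{2} = \frac{77841}{67600}$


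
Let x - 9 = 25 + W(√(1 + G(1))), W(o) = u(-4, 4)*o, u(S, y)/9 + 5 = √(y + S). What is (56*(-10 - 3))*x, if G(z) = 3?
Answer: 40768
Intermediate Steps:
u(S, y) = -45 + 9*√(S + y) (u(S, y) = -45 + 9*√(y + S) = -45 + 9*√(S + y))
W(o) = -45*o (W(o) = (-45 + 9*√(-4 + 4))*o = (-45 + 9*√0)*o = (-45 + 9*0)*o = (-45 + 0)*o = -45*o)
x = -56 (x = 9 + (25 - 45*√(1 + 3)) = 9 + (25 - 45*√4) = 9 + (25 - 45*2) = 9 + (25 - 90) = 9 - 65 = -56)
(56*(-10 - 3))*x = (56*(-10 - 3))*(-56) = (56*(-13))*(-56) = -728*(-56) = 40768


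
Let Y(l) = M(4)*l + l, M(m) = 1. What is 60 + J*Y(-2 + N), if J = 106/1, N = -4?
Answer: -1212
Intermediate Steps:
Y(l) = 2*l (Y(l) = 1*l + l = l + l = 2*l)
J = 106 (J = 106*1 = 106)
60 + J*Y(-2 + N) = 60 + 106*(2*(-2 - 4)) = 60 + 106*(2*(-6)) = 60 + 106*(-12) = 60 - 1272 = -1212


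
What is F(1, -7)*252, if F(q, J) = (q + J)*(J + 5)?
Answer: 3024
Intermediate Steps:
F(q, J) = (5 + J)*(J + q) (F(q, J) = (J + q)*(5 + J) = (5 + J)*(J + q))
F(1, -7)*252 = ((-7)**2 + 5*(-7) + 5*1 - 7*1)*252 = (49 - 35 + 5 - 7)*252 = 12*252 = 3024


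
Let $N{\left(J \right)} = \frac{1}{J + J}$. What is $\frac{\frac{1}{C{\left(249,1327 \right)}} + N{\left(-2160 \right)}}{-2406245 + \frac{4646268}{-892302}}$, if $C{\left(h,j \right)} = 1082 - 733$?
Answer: $- \frac{590555207}{539523758460990240} \approx -1.0946 \cdot 10^{-9}$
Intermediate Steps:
$C{\left(h,j \right)} = 349$ ($C{\left(h,j \right)} = 1082 - 733 = 349$)
$N{\left(J \right)} = \frac{1}{2 J}$
$\frac{\frac{1}{C{\left(249,1327 \right)}} + N{\left(-2160 \right)}}{-2406245 + \frac{4646268}{-892302}} = \frac{\frac{1}{349} + \frac{1}{2 \left(-2160\right)}}{-2406245 + \frac{4646268}{-892302}} = \frac{\frac{1}{349} + \frac{1}{2} \left(- \frac{1}{2160}\right)}{-2406245 + 4646268 \left(- \frac{1}{892302}\right)} = \frac{\frac{1}{349} - \frac{1}{4320}}{-2406245 - \frac{774378}{148717}} = \frac{3971}{1507680 \left(- \frac{357850312043}{148717}\right)} = \frac{3971}{1507680} \left(- \frac{148717}{357850312043}\right) = - \frac{590555207}{539523758460990240}$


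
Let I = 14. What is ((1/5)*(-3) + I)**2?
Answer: 4489/25 ≈ 179.56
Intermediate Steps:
((1/5)*(-3) + I)**2 = ((1/5)*(-3) + 14)**2 = (-3/5 + 14)**2 = (67/5)**2 = 4489/25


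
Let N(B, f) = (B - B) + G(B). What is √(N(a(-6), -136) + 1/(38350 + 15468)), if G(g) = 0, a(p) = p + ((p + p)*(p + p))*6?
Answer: √53818/53818 ≈ 0.0043106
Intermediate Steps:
a(p) = p + 24*p² (a(p) = p + ((2*p)*(2*p))*6 = p + (4*p²)*6 = p + 24*p²)
N(B, f) = 0 (N(B, f) = (B - B) + 0 = 0 + 0 = 0)
√(N(a(-6), -136) + 1/(38350 + 15468)) = √(0 + 1/(38350 + 15468)) = √(0 + 1/53818) = √(1/53818) = √53818/53818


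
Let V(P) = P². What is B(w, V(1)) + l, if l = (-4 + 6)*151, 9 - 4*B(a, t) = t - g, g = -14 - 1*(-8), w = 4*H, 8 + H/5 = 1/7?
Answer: 605/2 ≈ 302.50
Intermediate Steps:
H = -275/7 (H = -40 + 5/7 = -275/7 ≈ -39.286)
w = -1100/7 (w = 4*(-275/7) = -1100/7 ≈ -157.14)
g = -6 (g = -14 + 8 = -6)
B(a, t) = ¾ - t/4 (B(a, t) = 9/4 - (t - 1*(-6))/4 = 9/4 - (t + 6)/4 = 9/4 - (6 + t)/4 = 9/4 + (-3/2 - t/4) = ¾ - t/4)
l = 302 (l = 2*151 = 302)
B(w, V(1)) + l = (¾ - ¼*1²) + 302 = (¾ - ¼*1) + 302 = (¾ - ¼) + 302 = ½ + 302 = 605/2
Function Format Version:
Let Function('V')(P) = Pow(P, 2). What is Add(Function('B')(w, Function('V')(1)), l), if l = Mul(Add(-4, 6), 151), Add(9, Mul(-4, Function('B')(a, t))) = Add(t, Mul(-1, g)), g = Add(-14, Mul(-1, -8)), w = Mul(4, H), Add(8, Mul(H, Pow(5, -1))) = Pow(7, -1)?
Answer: Rational(605, 2) ≈ 302.50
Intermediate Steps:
H = Rational(-275, 7) (H = Add(-40, Mul(5, Pow(7, -1))) = Add(-40, Mul(5, Rational(1, 7))) = Add(-40, Rational(5, 7)) = Rational(-275, 7) ≈ -39.286)
w = Rational(-1100, 7) (w = Mul(4, Rational(-275, 7)) = Rational(-1100, 7) ≈ -157.14)
g = -6 (g = Add(-14, 8) = -6)
Function('B')(a, t) = Add(Rational(3, 4), Mul(Rational(-1, 4), t)) (Function('B')(a, t) = Add(Rational(9, 4), Mul(Rational(-1, 4), Add(t, Mul(-1, -6)))) = Add(Rational(9, 4), Mul(Rational(-1, 4), Add(t, 6))) = Add(Rational(9, 4), Mul(Rational(-1, 4), Add(6, t))) = Add(Rational(9, 4), Add(Rational(-3, 2), Mul(Rational(-1, 4), t))) = Add(Rational(3, 4), Mul(Rational(-1, 4), t)))
l = 302 (l = Mul(2, 151) = 302)
Add(Function('B')(w, Function('V')(1)), l) = Add(Add(Rational(3, 4), Mul(Rational(-1, 4), Pow(1, 2))), 302) = Add(Add(Rational(3, 4), Mul(Rational(-1, 4), 1)), 302) = Add(Add(Rational(3, 4), Rational(-1, 4)), 302) = Add(Rational(1, 2), 302) = Rational(605, 2)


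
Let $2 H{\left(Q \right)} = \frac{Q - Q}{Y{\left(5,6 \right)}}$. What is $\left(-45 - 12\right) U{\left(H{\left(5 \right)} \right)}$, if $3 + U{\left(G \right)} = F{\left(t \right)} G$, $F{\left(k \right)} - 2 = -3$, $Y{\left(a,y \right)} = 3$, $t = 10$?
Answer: $171$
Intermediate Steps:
$H{\left(Q \right)} = 0$ ($H{\left(Q \right)} = \frac{\left(Q - Q\right) \frac{1}{3}}{2} = \frac{0 \cdot \frac{1}{3}}{2} = \frac{1}{2} \cdot 0 = 0$)
$F{\left(k \right)} = -1$ ($F{\left(k \right)} = 2 - 3 = -1$)
$U{\left(G \right)} = -3 - G$
$\left(-45 - 12\right) U{\left(H{\left(5 \right)} \right)} = \left(-45 - 12\right) \left(-3 - 0\right) = \left(-45 - 12\right) \left(-3 + 0\right) = \left(-57\right) \left(-3\right) = 171$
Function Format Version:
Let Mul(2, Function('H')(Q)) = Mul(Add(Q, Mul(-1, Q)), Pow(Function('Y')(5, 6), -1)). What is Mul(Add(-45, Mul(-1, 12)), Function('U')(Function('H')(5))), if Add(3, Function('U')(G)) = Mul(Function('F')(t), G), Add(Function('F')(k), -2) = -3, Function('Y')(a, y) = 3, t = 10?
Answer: 171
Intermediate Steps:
Function('H')(Q) = 0 (Function('H')(Q) = Mul(Rational(1, 2), Mul(Add(Q, Mul(-1, Q)), Pow(3, -1))) = Mul(Rational(1, 2), Mul(0, Rational(1, 3))) = Mul(Rational(1, 2), 0) = 0)
Function('F')(k) = -1 (Function('F')(k) = Add(2, -3) = -1)
Function('U')(G) = Add(-3, Mul(-1, G))
Mul(Add(-45, Mul(-1, 12)), Function('U')(Function('H')(5))) = Mul(Add(-45, Mul(-1, 12)), Add(-3, Mul(-1, 0))) = Mul(Add(-45, -12), Add(-3, 0)) = Mul(-57, -3) = 171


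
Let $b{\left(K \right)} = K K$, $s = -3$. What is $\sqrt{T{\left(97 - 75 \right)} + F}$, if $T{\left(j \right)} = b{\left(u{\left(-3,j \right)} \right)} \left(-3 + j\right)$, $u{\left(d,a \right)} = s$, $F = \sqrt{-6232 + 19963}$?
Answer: $\sqrt{171 + \sqrt{13731}} \approx 16.976$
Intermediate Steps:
$F = \sqrt{13731} \approx 117.18$
$u{\left(d,a \right)} = -3$
$b{\left(K \right)} = K^{2}$
$T{\left(j \right)} = -27 + 9 j$ ($T{\left(j \right)} = \left(-3\right)^{2} \left(-3 + j\right) = 9 \left(-3 + j\right) = -27 + 9 j$)
$\sqrt{T{\left(97 - 75 \right)} + F} = \sqrt{\left(-27 + 9 \left(97 - 75\right)\right) + \sqrt{13731}} = \sqrt{\left(-27 + 9 \cdot 22\right) + \sqrt{13731}} = \sqrt{\left(-27 + 198\right) + \sqrt{13731}} = \sqrt{171 + \sqrt{13731}}$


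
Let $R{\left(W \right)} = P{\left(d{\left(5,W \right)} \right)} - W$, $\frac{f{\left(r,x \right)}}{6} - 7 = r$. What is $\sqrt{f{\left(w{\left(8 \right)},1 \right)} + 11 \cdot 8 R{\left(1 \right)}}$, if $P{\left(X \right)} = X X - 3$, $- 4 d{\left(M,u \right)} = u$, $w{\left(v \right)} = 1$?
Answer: $\frac{i \sqrt{1194}}{2} \approx 17.277 i$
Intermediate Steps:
$f{\left(r,x \right)} = 42 + 6 r$
$d{\left(M,u \right)} = - \frac{u}{4}$
$P{\left(X \right)} = -3 + X^{2}$ ($P{\left(X \right)} = X^{2} - 3 = -3 + X^{2}$)
$R{\left(W \right)} = -3 - W + \frac{W^{2}}{16}$ ($R{\left(W \right)} = \left(-3 + \left(- \frac{W}{4}\right)^{2}\right) - W = \left(-3 + \frac{W^{2}}{16}\right) - W = -3 - W + \frac{W^{2}}{16}$)
$\sqrt{f{\left(w{\left(8 \right)},1 \right)} + 11 \cdot 8 R{\left(1 \right)}} = \sqrt{\left(42 + 6 \cdot 1\right) + 11 \cdot 8 \left(-3 - 1 + \frac{1^{2}}{16}\right)} = \sqrt{\left(42 + 6\right) + 88 \left(-3 - 1 + \frac{1}{16} \cdot 1\right)} = \sqrt{48 + 88 \left(-3 - 1 + \frac{1}{16}\right)} = \sqrt{48 + 88 \left(- \frac{63}{16}\right)} = \sqrt{48 - \frac{693}{2}} = \sqrt{- \frac{597}{2}} = \frac{i \sqrt{1194}}{2}$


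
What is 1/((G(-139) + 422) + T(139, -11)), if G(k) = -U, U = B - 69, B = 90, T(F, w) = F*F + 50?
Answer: 1/19772 ≈ 5.0577e-5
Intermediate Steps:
T(F, w) = 50 + F**2 (T(F, w) = F**2 + 50 = 50 + F**2)
U = 21 (U = 90 - 69 = 21)
G(k) = -21 (G(k) = -1*21 = -21)
1/((G(-139) + 422) + T(139, -11)) = 1/((-21 + 422) + (50 + 139**2)) = 1/(401 + (50 + 19321)) = 1/(401 + 19371) = 1/19772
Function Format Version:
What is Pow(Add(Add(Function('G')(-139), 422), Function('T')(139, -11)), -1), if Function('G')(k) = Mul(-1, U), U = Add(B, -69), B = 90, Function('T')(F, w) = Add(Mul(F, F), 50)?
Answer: Rational(1, 19772) ≈ 5.0577e-5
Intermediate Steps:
Function('T')(F, w) = Add(50, Pow(F, 2)) (Function('T')(F, w) = Add(Pow(F, 2), 50) = Add(50, Pow(F, 2)))
U = 21 (U = Add(90, -69) = 21)
Function('G')(k) = -21 (Function('G')(k) = Mul(-1, 21) = -21)
Pow(Add(Add(Function('G')(-139), 422), Function('T')(139, -11)), -1) = Pow(Add(Add(-21, 422), Add(50, Pow(139, 2))), -1) = Pow(Add(401, Add(50, 19321)), -1) = Pow(Add(401, 19371), -1) = Pow(19772, -1) = Rational(1, 19772)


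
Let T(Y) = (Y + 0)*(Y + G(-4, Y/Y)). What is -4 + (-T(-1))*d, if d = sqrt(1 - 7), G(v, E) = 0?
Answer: -4 - I*sqrt(6) ≈ -4.0 - 2.4495*I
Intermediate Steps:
T(Y) = Y**2 (T(Y) = (Y + 0)*(Y + 0) = Y*Y = Y**2)
d = I*sqrt(6) (d = sqrt(-6) = I*sqrt(6) ≈ 2.4495*I)
-4 + (-T(-1))*d = -4 + (-1*(-1)**2)*(I*sqrt(6)) = -4 + (-1*1)*(I*sqrt(6)) = -4 - I*sqrt(6)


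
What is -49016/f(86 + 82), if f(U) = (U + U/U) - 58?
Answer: -49016/111 ≈ -441.59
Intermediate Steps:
f(U) = -57 + U (f(U) = (U + 1) - 58 = (1 + U) - 58 = -57 + U)
-49016/f(86 + 82) = -49016/(-57 + (86 + 82)) = -49016/(-57 + 168) = -49016/111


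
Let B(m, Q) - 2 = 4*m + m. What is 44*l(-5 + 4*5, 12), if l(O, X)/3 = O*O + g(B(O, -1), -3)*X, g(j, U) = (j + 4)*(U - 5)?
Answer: -996732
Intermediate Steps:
B(m, Q) = 2 + 5*m (B(m, Q) = 2 + (4*m + m) = 2 + 5*m)
g(j, U) = (-5 + U)*(4 + j) (g(j, U) = (4 + j)*(-5 + U) = (-5 + U)*(4 + j))
l(O, X) = 3*O² + 3*X*(-48 - 40*O) (l(O, X) = 3*(O*O + (-20 - 5*(2 + 5*O) + 4*(-3) - 3*(2 + 5*O))*X) = 3*(O² + (-20 + (-10 - 25*O) - 12 + (-6 - 15*O))*X) = 3*(O² + (-48 - 40*O)*X) = 3*(O² + X*(-48 - 40*O)) = 3*O² + 3*X*(-48 - 40*O))
44*l(-5 + 4*5, 12) = 44*(3*(-5 + 4*5)² - 24*12*(6 + 5*(-5 + 4*5))) = 44*(3*(-5 + 20)² - 24*12*(6 + 5*(-5 + 20))) = 44*(3*15² - 24*12*(6 + 5*15)) = 44*(3*225 - 24*12*(6 + 75)) = 44*(675 - 24*12*81) = 44*(675 - 23328) = 44*(-22653) = -996732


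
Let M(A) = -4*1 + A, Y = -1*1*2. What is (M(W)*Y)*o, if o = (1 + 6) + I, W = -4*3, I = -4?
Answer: 96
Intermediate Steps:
Y = -2 (Y = -1*2 = -2)
W = -12
o = 3 (o = (1 + 6) - 4 = 7 - 4 = 3)
M(A) = -4 + A
(M(W)*Y)*o = ((-4 - 12)*(-2))*3 = -16*(-2)*3 = 32*3 = 96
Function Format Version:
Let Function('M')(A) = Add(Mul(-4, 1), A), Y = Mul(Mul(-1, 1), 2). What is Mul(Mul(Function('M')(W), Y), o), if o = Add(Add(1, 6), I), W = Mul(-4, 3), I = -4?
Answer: 96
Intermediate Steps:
Y = -2 (Y = Mul(-1, 2) = -2)
W = -12
o = 3 (o = Add(Add(1, 6), -4) = Add(7, -4) = 3)
Function('M')(A) = Add(-4, A)
Mul(Mul(Function('M')(W), Y), o) = Mul(Mul(Add(-4, -12), -2), 3) = Mul(Mul(-16, -2), 3) = Mul(32, 3) = 96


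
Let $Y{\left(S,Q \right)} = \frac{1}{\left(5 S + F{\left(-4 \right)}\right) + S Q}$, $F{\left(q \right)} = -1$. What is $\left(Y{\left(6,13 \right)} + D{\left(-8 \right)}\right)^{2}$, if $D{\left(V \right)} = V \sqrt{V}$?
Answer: $\frac{\left(1 - 1712 i \sqrt{2}\right)^{2}}{11449} \approx -512.0 - 0.42294 i$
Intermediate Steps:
$D{\left(V \right)} = V^{\frac{3}{2}}$
$Y{\left(S,Q \right)} = \frac{1}{-1 + 5 S + Q S}$ ($Y{\left(S,Q \right)} = \frac{1}{\left(5 S - 1\right) + S Q} = \frac{1}{\left(-1 + 5 S\right) + Q S} = \frac{1}{-1 + 5 S + Q S}$)
$\left(Y{\left(6,13 \right)} + D{\left(-8 \right)}\right)^{2} = \left(\frac{1}{-1 + 5 \cdot 6 + 13 \cdot 6} + \left(-8\right)^{\frac{3}{2}}\right)^{2} = \left(\frac{1}{-1 + 30 + 78} - 16 i \sqrt{2}\right)^{2} = \left(\frac{1}{107} - 16 i \sqrt{2}\right)^{2}$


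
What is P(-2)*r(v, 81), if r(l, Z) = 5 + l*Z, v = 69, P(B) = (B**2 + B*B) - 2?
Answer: 33564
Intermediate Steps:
P(B) = -2 + 2*B**2 (P(B) = (B**2 + B**2) - 2 = 2*B**2 - 2 = -2 + 2*B**2)
r(l, Z) = 5 + Z*l
P(-2)*r(v, 81) = (-2 + 2*(-2)**2)*(5 + 81*69) = (-2 + 2*4)*(5 + 5589) = (-2 + 8)*5594 = 6*5594 = 33564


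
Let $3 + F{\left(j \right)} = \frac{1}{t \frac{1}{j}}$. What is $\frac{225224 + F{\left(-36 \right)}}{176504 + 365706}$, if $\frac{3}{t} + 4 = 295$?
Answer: $\frac{221729}{542210} \approx 0.40894$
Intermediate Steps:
$t = \frac{1}{97}$ ($t = \frac{3}{-4 + 295} = \frac{3}{291} = 3 \cdot \frac{1}{291} = \frac{1}{97} \approx 0.010309$)
$F{\left(j \right)} = -3 + 97 j$ ($F{\left(j \right)} = -3 + \frac{1}{\frac{1}{97} \frac{1}{j}} = -3 + 97 j$)
$\frac{225224 + F{\left(-36 \right)}}{176504 + 365706} = \frac{225224 + \left(-3 + 97 \left(-36\right)\right)}{176504 + 365706} = \frac{225224 - 3495}{542210} = \left(225224 - 3495\right) \frac{1}{542210} = 221729 \cdot \frac{1}{542210} = \frac{221729}{542210}$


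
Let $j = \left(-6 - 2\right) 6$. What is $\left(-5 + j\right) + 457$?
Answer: $404$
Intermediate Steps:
$j = -48$ ($j = \left(-8\right) 6 = -48$)
$\left(-5 + j\right) + 457 = \left(-5 - 48\right) + 457 = -53 + 457 = 404$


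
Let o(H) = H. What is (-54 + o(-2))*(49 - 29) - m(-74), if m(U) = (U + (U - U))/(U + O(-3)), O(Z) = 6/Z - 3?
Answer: -88554/79 ≈ -1120.9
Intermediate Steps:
O(Z) = -3 + 6/Z
m(U) = U/(-5 + U) (m(U) = (U + (U - U))/(U + (-3 + 6/(-3))) = (U + 0)/(U + (-3 + 6*(-1/3))) = U/(U + (-3 - 2)) = U/(U - 5) = U/(-5 + U))
(-54 + o(-2))*(49 - 29) - m(-74) = (-54 - 2)*(49 - 29) - (-74)/(-5 - 74) = -56*20 - (-74)/(-79) = -1120 - (-74)*(-1)/79 = -1120 - 1*74/79 = -1120 - 74/79 = -88554/79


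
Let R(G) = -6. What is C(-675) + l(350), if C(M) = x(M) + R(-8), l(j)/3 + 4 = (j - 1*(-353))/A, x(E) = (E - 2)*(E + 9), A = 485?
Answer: 218671149/485 ≈ 4.5087e+5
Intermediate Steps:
x(E) = (-2 + E)*(9 + E)
l(j) = -4761/485 + 3*j/485 (l(j) = -12 + 3*((j - 1*(-353))/485) = -12 + 3*((j + 353)*(1/485)) = -12 + 3*((353 + j)*(1/485)) = -12 + 3*(353/485 + j/485) = -12 + (1059/485 + 3*j/485) = -4761/485 + 3*j/485)
C(M) = -24 + M² + 7*M (C(M) = (-18 + M² + 7*M) - 6 = -24 + M² + 7*M)
C(-675) + l(350) = (-24 + (-675)² + 7*(-675)) + (-4761/485 + (3/485)*350) = (-24 + 455625 - 4725) + (-4761/485 + 210/97) = 450876 - 3711/485 = 218671149/485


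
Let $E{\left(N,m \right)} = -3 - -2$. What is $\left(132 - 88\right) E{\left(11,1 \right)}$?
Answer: $-44$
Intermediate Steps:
$E{\left(N,m \right)} = -1$ ($E{\left(N,m \right)} = -3 + 2 = -1$)
$\left(132 - 88\right) E{\left(11,1 \right)} = \left(132 - 88\right) \left(-1\right) = 44 \left(-1\right) = -44$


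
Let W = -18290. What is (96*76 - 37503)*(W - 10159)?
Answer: 859358943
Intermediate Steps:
(96*76 - 37503)*(W - 10159) = (96*76 - 37503)*(-18290 - 10159) = (7296 - 37503)*(-28449) = -30207*(-28449) = 859358943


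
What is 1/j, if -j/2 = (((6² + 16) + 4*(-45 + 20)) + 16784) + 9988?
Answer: -1/53448 ≈ -1.8710e-5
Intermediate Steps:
j = -53448 (j = -2*((((6² + 16) + 4*(-45 + 20)) + 16784) + 9988) = -2*((((36 + 16) + 4*(-25)) + 16784) + 9988) = -2*(((52 - 100) + 16784) + 9988) = -2*((-48 + 16784) + 9988) = -2*(16736 + 9988) = -2*26724 = -53448)
1/j = 1/(-53448) = -1/53448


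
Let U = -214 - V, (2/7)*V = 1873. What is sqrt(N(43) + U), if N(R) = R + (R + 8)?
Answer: 13*I*sqrt(158)/2 ≈ 81.704*I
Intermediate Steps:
V = 13111/2 (V = (7/2)*1873 = 13111/2 ≈ 6555.5)
N(R) = 8 + 2*R (N(R) = R + (8 + R) = 8 + 2*R)
U = -13539/2 (U = -214 - 1*13111/2 = -214 - 13111/2 = -13539/2 ≈ -6769.5)
sqrt(N(43) + U) = sqrt((8 + 2*43) - 13539/2) = sqrt((8 + 86) - 13539/2) = sqrt(94 - 13539/2) = sqrt(-13351/2) = 13*I*sqrt(158)/2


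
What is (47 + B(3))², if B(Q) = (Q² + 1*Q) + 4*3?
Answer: 5041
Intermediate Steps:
B(Q) = 12 + Q + Q² (B(Q) = (Q² + Q) + 12 = (Q + Q²) + 12 = 12 + Q + Q²)
(47 + B(3))² = (47 + (12 + 3 + 3²))² = (47 + (12 + 3 + 9))² = (47 + 24)² = 71² = 5041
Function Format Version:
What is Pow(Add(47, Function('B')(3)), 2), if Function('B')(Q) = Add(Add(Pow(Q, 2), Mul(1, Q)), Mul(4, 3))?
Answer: 5041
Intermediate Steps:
Function('B')(Q) = Add(12, Q, Pow(Q, 2)) (Function('B')(Q) = Add(Add(Pow(Q, 2), Q), 12) = Add(Add(Q, Pow(Q, 2)), 12) = Add(12, Q, Pow(Q, 2)))
Pow(Add(47, Function('B')(3)), 2) = Pow(Add(47, Add(12, 3, Pow(3, 2))), 2) = Pow(Add(47, Add(12, 3, 9)), 2) = Pow(Add(47, 24), 2) = Pow(71, 2) = 5041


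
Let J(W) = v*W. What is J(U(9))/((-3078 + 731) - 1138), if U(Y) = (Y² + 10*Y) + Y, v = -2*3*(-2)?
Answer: -432/697 ≈ -0.61980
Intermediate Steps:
v = 12 (v = -6*(-2) = 12)
U(Y) = Y² + 11*Y
J(W) = 12*W
J(U(9))/((-3078 + 731) - 1138) = (12*(9*(11 + 9)))/((-3078 + 731) - 1138) = (12*(9*20))/(-2347 - 1138) = (12*180)/(-3485) = 2160*(-1/3485) = -432/697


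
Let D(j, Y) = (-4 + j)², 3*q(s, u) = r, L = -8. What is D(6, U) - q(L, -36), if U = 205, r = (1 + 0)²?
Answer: 11/3 ≈ 3.6667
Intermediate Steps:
r = 1 (r = 1² = 1)
q(s, u) = ⅓ (q(s, u) = (⅓)*1 = ⅓)
D(6, U) - q(L, -36) = (-4 + 6)² - 1*⅓ = 2² - ⅓ = 4 - ⅓ = 11/3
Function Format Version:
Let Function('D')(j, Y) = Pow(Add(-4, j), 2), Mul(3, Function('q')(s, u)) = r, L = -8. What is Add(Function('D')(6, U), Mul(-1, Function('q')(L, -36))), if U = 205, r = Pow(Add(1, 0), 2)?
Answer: Rational(11, 3) ≈ 3.6667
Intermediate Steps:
r = 1 (r = Pow(1, 2) = 1)
Function('q')(s, u) = Rational(1, 3) (Function('q')(s, u) = Mul(Rational(1, 3), 1) = Rational(1, 3))
Add(Function('D')(6, U), Mul(-1, Function('q')(L, -36))) = Add(Pow(Add(-4, 6), 2), Mul(-1, Rational(1, 3))) = Add(Pow(2, 2), Rational(-1, 3)) = Add(4, Rational(-1, 3)) = Rational(11, 3)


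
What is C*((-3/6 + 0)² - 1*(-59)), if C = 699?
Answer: 165663/4 ≈ 41416.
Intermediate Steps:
C*((-3/6 + 0)² - 1*(-59)) = 699*((-3/6 + 0)² - 1*(-59)) = 699*((-3*⅙ + 0)² + 59) = 699*((-½ + 0)² + 59) = 699*((-½)² + 59) = 699*(¼ + 59) = 699*(237/4) = 165663/4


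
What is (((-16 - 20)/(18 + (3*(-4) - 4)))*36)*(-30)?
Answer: 19440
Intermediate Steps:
(((-16 - 20)/(18 + (3*(-4) - 4)))*36)*(-30) = (-36/(18 + (-12 - 4))*36)*(-30) = (-36/(18 - 16)*36)*(-30) = (-36/2*36)*(-30) = (-36*½*36)*(-30) = -18*36*(-30) = -648*(-30) = 19440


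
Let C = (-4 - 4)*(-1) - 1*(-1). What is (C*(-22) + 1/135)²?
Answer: 714439441/18225 ≈ 39201.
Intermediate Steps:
C = 9 (C = -8*(-1) + 1 = 8 + 1 = 9)
(C*(-22) + 1/135)² = (9*(-22) + 1/135)² = (-198 + 1/135)² = (-26729/135)² = 714439441/18225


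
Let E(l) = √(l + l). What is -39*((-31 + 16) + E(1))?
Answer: 585 - 39*√2 ≈ 529.85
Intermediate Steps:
E(l) = √2*√l (E(l) = √(2*l) = √2*√l)
-39*((-31 + 16) + E(1)) = -39*((-31 + 16) + √2*√1) = -39*(-15 + √2*1) = -39*(-15 + √2) = 585 - 39*√2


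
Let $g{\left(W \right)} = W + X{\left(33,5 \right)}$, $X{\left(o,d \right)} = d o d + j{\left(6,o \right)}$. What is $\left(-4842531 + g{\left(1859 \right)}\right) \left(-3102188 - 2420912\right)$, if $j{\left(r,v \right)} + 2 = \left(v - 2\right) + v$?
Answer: $26730616533500$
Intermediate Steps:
$j{\left(r,v \right)} = -4 + 2 v$ ($j{\left(r,v \right)} = -2 + \left(\left(v - 2\right) + v\right) = -2 + \left(\left(-2 + v\right) + v\right) = -2 + \left(-2 + 2 v\right) = -4 + 2 v$)
$X{\left(o,d \right)} = -4 + 2 o + o d^{2}$ ($X{\left(o,d \right)} = d o d + \left(-4 + 2 o\right) = o d^{2} + \left(-4 + 2 o\right) = -4 + 2 o + o d^{2}$)
$g{\left(W \right)} = 887 + W$ ($g{\left(W \right)} = W + \left(-4 + 2 \cdot 33 + 33 \cdot 5^{2}\right) = W + \left(-4 + 66 + 33 \cdot 25\right) = W + \left(-4 + 66 + 825\right) = W + 887 = 887 + W$)
$\left(-4842531 + g{\left(1859 \right)}\right) \left(-3102188 - 2420912\right) = \left(-4842531 + \left(887 + 1859\right)\right) \left(-3102188 - 2420912\right) = \left(-4842531 + 2746\right) \left(-5523100\right) = \left(-4839785\right) \left(-5523100\right) = 26730616533500$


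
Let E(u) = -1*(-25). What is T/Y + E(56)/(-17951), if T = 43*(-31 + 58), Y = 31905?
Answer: 2227054/63636295 ≈ 0.034997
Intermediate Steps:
T = 1161 (T = 43*27 = 1161)
E(u) = 25
T/Y + E(56)/(-17951) = 1161/31905 + 25/(-17951) = 1161*(1/31905) + 25*(-1/17951) = 129/3545 - 25/17951 = 2227054/63636295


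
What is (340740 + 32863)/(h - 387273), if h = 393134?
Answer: 373603/5861 ≈ 63.744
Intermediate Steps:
(340740 + 32863)/(h - 387273) = (340740 + 32863)/(393134 - 387273) = 373603/5861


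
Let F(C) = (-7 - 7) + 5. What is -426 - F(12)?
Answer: -417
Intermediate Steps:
F(C) = -9 (F(C) = -14 + 5 = -9)
-426 - F(12) = -426 - 1*(-9) = -426 + 9 = -417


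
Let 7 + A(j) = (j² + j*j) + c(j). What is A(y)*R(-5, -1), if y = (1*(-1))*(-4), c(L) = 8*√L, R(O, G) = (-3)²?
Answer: 369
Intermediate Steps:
R(O, G) = 9
y = 4 (y = -1*(-4) = 4)
A(j) = -7 + 2*j² + 8*√j (A(j) = -7 + ((j² + j*j) + 8*√j) = -7 + ((j² + j²) + 8*√j) = -7 + (2*j² + 8*√j) = -7 + 2*j² + 8*√j)
A(y)*R(-5, -1) = (-7 + 2*4² + 8*√4)*9 = (-7 + 2*16 + 8*2)*9 = (-7 + 32 + 16)*9 = 41*9 = 369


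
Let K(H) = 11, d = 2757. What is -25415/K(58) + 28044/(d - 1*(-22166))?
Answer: -633109561/274153 ≈ -2309.3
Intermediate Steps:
-25415/K(58) + 28044/(d - 1*(-22166)) = -25415/11 + 28044/(2757 - 1*(-22166)) = -25415*1/11 + 28044/(2757 + 22166) = -25415/11 + 28044/24923 = -633109561/274153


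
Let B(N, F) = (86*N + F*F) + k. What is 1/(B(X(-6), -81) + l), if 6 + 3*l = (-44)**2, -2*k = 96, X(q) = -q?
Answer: 3/23017 ≈ 0.00013034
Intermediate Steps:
k = -48 (k = -1/2*96 = -48)
B(N, F) = -48 + F**2 + 86*N (B(N, F) = (86*N + F*F) - 48 = (86*N + F**2) - 48 = (F**2 + 86*N) - 48 = -48 + F**2 + 86*N)
l = 1930/3 (l = -2 + (1/3)*(-44)**2 = -2 + (1/3)*1936 = -2 + 1936/3 = 1930/3 ≈ 643.33)
1/(B(X(-6), -81) + l) = 1/((-48 + (-81)**2 + 86*(-1*(-6))) + 1930/3) = 1/((-48 + 6561 + 86*6) + 1930/3) = 1/((-48 + 6561 + 516) + 1930/3) = 1/(7029 + 1930/3) = 1/(23017/3) = 3/23017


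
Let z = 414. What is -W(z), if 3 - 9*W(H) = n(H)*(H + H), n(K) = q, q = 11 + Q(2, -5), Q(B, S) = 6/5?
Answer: 16831/15 ≈ 1122.1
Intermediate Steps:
Q(B, S) = 6/5 (Q(B, S) = 6*(⅕) = 6/5)
q = 61/5 (q = 11 + 6/5 = 61/5 ≈ 12.200)
n(K) = 61/5
W(H) = ⅓ - 122*H/45 (W(H) = ⅓ - 61*(H + H)/45 = ⅓ - 61*2*H/45 = ⅓ - 122*H/45)
-W(z) = -(⅓ - 122/45*414) = -(⅓ - 5612/5) = -1*(-16831/15) = 16831/15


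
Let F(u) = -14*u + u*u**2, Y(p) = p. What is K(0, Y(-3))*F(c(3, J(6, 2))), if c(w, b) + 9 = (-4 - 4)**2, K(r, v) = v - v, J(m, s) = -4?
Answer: 0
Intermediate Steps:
K(r, v) = 0
c(w, b) = 55 (c(w, b) = -9 + (-4 - 4)**2 = -9 + (-8)**2 = -9 + 64 = 55)
F(u) = u**3 - 14*u (F(u) = -14*u + u**3 = u**3 - 14*u)
K(0, Y(-3))*F(c(3, J(6, 2))) = 0*(55*(-14 + 55**2)) = 0*(55*(-14 + 3025)) = 0*(55*3011) = 0*165605 = 0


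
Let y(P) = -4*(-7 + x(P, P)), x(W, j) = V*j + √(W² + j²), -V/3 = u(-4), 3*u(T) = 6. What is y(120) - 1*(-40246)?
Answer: 43154 - 480*√2 ≈ 42475.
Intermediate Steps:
u(T) = 2 (u(T) = (⅓)*6 = 2)
V = -6 (V = -3*2 = -6)
x(W, j) = √(W² + j²) - 6*j (x(W, j) = -6*j + √(W² + j²) = √(W² + j²) - 6*j)
y(P) = 28 + 24*P - 4*√2*√(P²) (y(P) = -4*(-7 + (√(P² + P²) - 6*P)) = -4*(-7 + (√(2*P²) - 6*P)) = -4*(-7 + (√2*√(P²) - 6*P)) = -4*(-7 + (-6*P + √2*√(P²))) = -4*(-7 - 6*P + √2*√(P²)) = 28 + 24*P - 4*√2*√(P²))
y(120) - 1*(-40246) = (28 + 24*120 - 4*√2*√(120²)) - 1*(-40246) = (28 + 2880 - 4*√2*√14400) + 40246 = (28 + 2880 - 4*√2*120) + 40246 = (28 + 2880 - 480*√2) + 40246 = (2908 - 480*√2) + 40246 = 43154 - 480*√2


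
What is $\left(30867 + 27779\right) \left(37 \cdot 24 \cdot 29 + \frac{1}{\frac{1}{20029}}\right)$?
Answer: $2684872526$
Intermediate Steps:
$\left(30867 + 27779\right) \left(37 \cdot 24 \cdot 29 + \frac{1}{\frac{1}{20029}}\right) = 58646 \left(888 \cdot 29 + \frac{1}{\frac{1}{20029}}\right) = 58646 \left(25752 + 20029\right) = 58646 \cdot 45781 = 2684872526$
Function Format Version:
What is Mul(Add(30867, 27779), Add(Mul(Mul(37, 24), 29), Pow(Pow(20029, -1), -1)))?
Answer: 2684872526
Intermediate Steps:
Mul(Add(30867, 27779), Add(Mul(Mul(37, 24), 29), Pow(Pow(20029, -1), -1))) = Mul(58646, Add(Mul(888, 29), Pow(Rational(1, 20029), -1))) = Mul(58646, Add(25752, 20029)) = Mul(58646, 45781) = 2684872526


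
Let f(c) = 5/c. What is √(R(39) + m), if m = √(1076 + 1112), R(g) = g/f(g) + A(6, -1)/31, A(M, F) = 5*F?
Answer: √(7304530 + 48050*√547)/155 ≈ 18.730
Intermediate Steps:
R(g) = -5/31 + g²/5 (R(g) = g/((5/g)) + (5*(-1))/31 = g*(g/5) - 5*1/31 = g²/5 - 5/31 = -5/31 + g²/5)
m = 2*√547 (m = √2188 = 2*√547 ≈ 46.776)
√(R(39) + m) = √((-5/31 + (⅕)*39²) + 2*√547) = √((-5/31 + (⅕)*1521) + 2*√547) = √((-5/31 + 1521/5) + 2*√547) = √(47126/155 + 2*√547)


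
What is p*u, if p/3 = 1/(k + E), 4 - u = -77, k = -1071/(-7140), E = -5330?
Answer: -4860/106597 ≈ -0.045592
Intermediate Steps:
k = 3/20 (k = -1071*(-1/7140) = 3/20 ≈ 0.15000)
u = 81 (u = 4 - 1*(-77) = 4 + 77 = 81)
p = -60/106597 (p = 3/(3/20 - 5330) = 3/(-106597/20) = 3*(-20/106597) = -60/106597 ≈ -0.00056287)
p*u = -60/106597*81 = -4860/106597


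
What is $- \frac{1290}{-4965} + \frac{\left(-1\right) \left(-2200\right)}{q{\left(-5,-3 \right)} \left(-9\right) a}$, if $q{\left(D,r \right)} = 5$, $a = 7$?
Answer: $- \frac{140222}{20853} \approx -6.7243$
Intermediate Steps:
$- \frac{1290}{-4965} + \frac{\left(-1\right) \left(-2200\right)}{q{\left(-5,-3 \right)} \left(-9\right) a} = - \frac{1290}{-4965} + \frac{\left(-1\right) \left(-2200\right)}{5 \left(-9\right) 7} = \left(-1290\right) \left(- \frac{1}{4965}\right) + \frac{2200}{\left(-45\right) 7} = \frac{86}{331} + \frac{2200}{-315} = \frac{86}{331} + 2200 \left(- \frac{1}{315}\right) = \frac{86}{331} - \frac{440}{63} = - \frac{140222}{20853}$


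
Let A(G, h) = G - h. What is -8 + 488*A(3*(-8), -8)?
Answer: -7816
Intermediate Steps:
-8 + 488*A(3*(-8), -8) = -8 + 488*(3*(-8) - 1*(-8)) = -8 + 488*(-24 + 8) = -8 + 488*(-16) = -8 - 7808 = -7816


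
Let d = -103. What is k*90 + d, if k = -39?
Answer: -3613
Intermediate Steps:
k*90 + d = -39*90 - 103 = -3510 - 103 = -3613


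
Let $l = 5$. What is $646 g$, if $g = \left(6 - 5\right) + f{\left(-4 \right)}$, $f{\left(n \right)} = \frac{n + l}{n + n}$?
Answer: $\frac{2261}{4} \approx 565.25$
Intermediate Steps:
$f{\left(n \right)} = \frac{5 + n}{2 n}$ ($f{\left(n \right)} = \frac{n + 5}{n + n} = \frac{5 + n}{2 n}$)
$g = \frac{7}{8}$ ($g = \left(6 - 5\right) + \frac{5 - 4}{2 \left(-4\right)} = 1 + \frac{1}{2} \left(- \frac{1}{4}\right) 1 = 1 - \frac{1}{8} = \frac{7}{8} \approx 0.875$)
$646 g = 646 \cdot \frac{7}{8} = \frac{2261}{4}$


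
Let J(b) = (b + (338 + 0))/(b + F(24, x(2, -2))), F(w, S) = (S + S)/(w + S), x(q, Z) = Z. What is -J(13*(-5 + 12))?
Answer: -1573/333 ≈ -4.7237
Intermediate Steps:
F(w, S) = 2*S/(S + w) (F(w, S) = (2*S)/(S + w) = 2*S/(S + w))
J(b) = (338 + b)/(-2/11 + b) (J(b) = (b + (338 + 0))/(b + 2*(-2)/(-2 + 24)) = (b + 338)/(b + 2*(-2)/22) = (338 + b)/(b + 2*(-2)*(1/22)) = (338 + b)/(b - 2/11) = (338 + b)/(-2/11 + b))
-J(13*(-5 + 12)) = -11*(338 + 13*(-5 + 12))/(-2 + 11*(13*(-5 + 12))) = -11*(338 + 13*7)/(-2 + 11*(13*7)) = -11*(338 + 91)/(-2 + 11*91) = -11*429/(-2 + 1001) = -11*429/999 = -1*1573/333 = -1573/333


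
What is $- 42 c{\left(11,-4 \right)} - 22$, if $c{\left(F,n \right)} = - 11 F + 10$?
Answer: $4640$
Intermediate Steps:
$c{\left(F,n \right)} = 10 - 11 F$
$- 42 c{\left(11,-4 \right)} - 22 = - 42 \left(10 - 121\right) - 22 = \left(-42\right) \left(-111\right) - 22 = 4662 - 22 = 4640$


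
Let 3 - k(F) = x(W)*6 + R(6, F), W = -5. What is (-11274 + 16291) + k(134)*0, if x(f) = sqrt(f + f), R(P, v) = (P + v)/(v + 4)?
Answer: 5017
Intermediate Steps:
R(P, v) = (P + v)/(4 + v)
x(f) = sqrt(2)*sqrt(f) (x(f) = sqrt(2*f) = sqrt(2)*sqrt(f))
k(F) = 3 - (6 + F)/(4 + F) - 6*I*sqrt(10) (k(F) = 3 - ((sqrt(2)*sqrt(-5))*6 + (6 + F)/(4 + F)) = 3 - ((sqrt(2)*(I*sqrt(5)))*6 + (6 + F)/(4 + F)) = 3 - ((I*sqrt(10))*6 + (6 + F)/(4 + F)) = 3 - (6*I*sqrt(10) + (6 + F)/(4 + F)) = 3 - ((6 + F)/(4 + F) + 6*I*sqrt(10)) = 3 + (-(6 + F)/(4 + F) - 6*I*sqrt(10)) = 3 - (6 + F)/(4 + F) - 6*I*sqrt(10))
(-11274 + 16291) + k(134)*0 = (-11274 + 16291) + ((-6 - 1*134 + 3*(1 - 2*I*sqrt(10))*(4 + 134))/(4 + 134))*0 = 5017 + ((-6 - 134 + 3*(1 - 2*I*sqrt(10))*138)/138)*0 = 5017 + ((-6 - 134 + (414 - 828*I*sqrt(10)))/138)*0 = 5017 + ((274 - 828*I*sqrt(10))/138)*0 = 5017 + (137/69 - 6*I*sqrt(10))*0 = 5017 + 0 = 5017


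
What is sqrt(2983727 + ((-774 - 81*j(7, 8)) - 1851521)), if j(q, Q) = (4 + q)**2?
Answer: sqrt(1121631) ≈ 1059.1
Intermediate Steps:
sqrt(2983727 + ((-774 - 81*j(7, 8)) - 1851521)) = sqrt(2983727 + ((-774 - 81*(4 + 7)**2) - 1851521)) = sqrt(2983727 + ((-774 - 81*11**2) - 1851521)) = sqrt(2983727 + ((-774 - 81*121) - 1851521)) = sqrt(2983727 + ((-774 - 9801) - 1851521)) = sqrt(2983727 + (-10575 - 1851521)) = sqrt(2983727 - 1862096) = sqrt(1121631)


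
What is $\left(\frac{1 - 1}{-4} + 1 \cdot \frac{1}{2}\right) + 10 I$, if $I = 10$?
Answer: $\frac{201}{2} \approx 100.5$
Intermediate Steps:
$\left(\frac{1 - 1}{-4} + 1 \cdot \frac{1}{2}\right) + 10 I = \left(\frac{1 - 1}{-4} + 1 \cdot \frac{1}{2}\right) + 10 \cdot 10 = \left(0 \left(- \frac{1}{4}\right) + 1 \cdot \frac{1}{2}\right) + 100 = \left(0 + \frac{1}{2}\right) + 100 = \frac{1}{2} + 100 = \frac{201}{2}$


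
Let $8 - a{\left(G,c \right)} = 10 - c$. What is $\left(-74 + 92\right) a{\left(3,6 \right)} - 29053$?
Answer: $-28981$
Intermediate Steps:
$a{\left(G,c \right)} = -2 + c$ ($a{\left(G,c \right)} = 8 - \left(10 - c\right) = 8 + \left(-10 + c\right) = -2 + c$)
$\left(-74 + 92\right) a{\left(3,6 \right)} - 29053 = \left(-74 + 92\right) \left(-2 + 6\right) - 29053 = 18 \cdot 4 - 29053 = 72 - 29053 = -28981$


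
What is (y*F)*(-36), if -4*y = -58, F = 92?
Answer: -48024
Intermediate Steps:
y = 29/2 (y = -¼*(-58) = 29/2 ≈ 14.500)
(y*F)*(-36) = ((29/2)*92)*(-36) = 1334*(-36) = -48024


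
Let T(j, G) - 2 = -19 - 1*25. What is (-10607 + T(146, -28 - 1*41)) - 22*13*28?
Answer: -18657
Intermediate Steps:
T(j, G) = -42 (T(j, G) = 2 + (-19 - 1*25) = 2 + (-19 - 25) = 2 - 44 = -42)
(-10607 + T(146, -28 - 1*41)) - 22*13*28 = (-10607 - 42) - 22*13*28 = -10649 - 286*28 = -10649 - 8008 = -18657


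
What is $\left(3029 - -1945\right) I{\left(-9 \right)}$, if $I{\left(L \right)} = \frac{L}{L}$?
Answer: $4974$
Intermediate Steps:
$I{\left(L \right)} = 1$
$\left(3029 - -1945\right) I{\left(-9 \right)} = \left(3029 - -1945\right) 1 = \left(3029 + 1945\right) 1 = 4974 \cdot 1 = 4974$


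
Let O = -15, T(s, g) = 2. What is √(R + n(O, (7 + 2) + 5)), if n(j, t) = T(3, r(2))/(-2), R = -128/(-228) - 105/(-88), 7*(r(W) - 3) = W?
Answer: √4746390/2508 ≈ 0.86867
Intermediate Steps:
r(W) = 3 + W/7
R = 8801/5016 (R = -128*(-1/228) - 105*(-1/88) = 32/57 + 105/88 = 8801/5016 ≈ 1.7546)
n(j, t) = -1 (n(j, t) = 2/(-2) = -½*2 = -1)
√(R + n(O, (7 + 2) + 5)) = √(8801/5016 - 1) = √(3785/5016) = √4746390/2508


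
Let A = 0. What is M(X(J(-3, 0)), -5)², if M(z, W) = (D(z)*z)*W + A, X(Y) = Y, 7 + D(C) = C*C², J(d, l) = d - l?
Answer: 260100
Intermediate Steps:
D(C) = -7 + C³ (D(C) = -7 + C*C² = -7 + C³)
M(z, W) = W*z*(-7 + z³) (M(z, W) = ((-7 + z³)*z)*W + 0 = (z*(-7 + z³))*W + 0 = W*z*(-7 + z³) + 0 = W*z*(-7 + z³))
M(X(J(-3, 0)), -5)² = (-5*(-3 - 1*0)*(-7 + (-3 - 1*0)³))² = (-5*(-3 + 0)*(-7 + (-3 + 0)³))² = (-5*(-3)*(-7 + (-3)³))² = (-5*(-3)*(-7 - 27))² = (-5*(-3)*(-34))² = (-510)² = 260100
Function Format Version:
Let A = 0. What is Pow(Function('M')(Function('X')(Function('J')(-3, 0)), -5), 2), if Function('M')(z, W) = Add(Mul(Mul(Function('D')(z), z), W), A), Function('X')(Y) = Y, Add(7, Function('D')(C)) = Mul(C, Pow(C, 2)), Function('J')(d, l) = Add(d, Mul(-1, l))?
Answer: 260100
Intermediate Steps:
Function('D')(C) = Add(-7, Pow(C, 3)) (Function('D')(C) = Add(-7, Mul(C, Pow(C, 2))) = Add(-7, Pow(C, 3)))
Function('M')(z, W) = Mul(W, z, Add(-7, Pow(z, 3))) (Function('M')(z, W) = Add(Mul(Mul(Add(-7, Pow(z, 3)), z), W), 0) = Add(Mul(Mul(z, Add(-7, Pow(z, 3))), W), 0) = Add(Mul(W, z, Add(-7, Pow(z, 3))), 0) = Mul(W, z, Add(-7, Pow(z, 3))))
Pow(Function('M')(Function('X')(Function('J')(-3, 0)), -5), 2) = Pow(Mul(-5, Add(-3, Mul(-1, 0)), Add(-7, Pow(Add(-3, Mul(-1, 0)), 3))), 2) = Pow(Mul(-5, Add(-3, 0), Add(-7, Pow(Add(-3, 0), 3))), 2) = Pow(Mul(-5, -3, Add(-7, Pow(-3, 3))), 2) = Pow(Mul(-5, -3, Add(-7, -27)), 2) = Pow(Mul(-5, -3, -34), 2) = Pow(-510, 2) = 260100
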